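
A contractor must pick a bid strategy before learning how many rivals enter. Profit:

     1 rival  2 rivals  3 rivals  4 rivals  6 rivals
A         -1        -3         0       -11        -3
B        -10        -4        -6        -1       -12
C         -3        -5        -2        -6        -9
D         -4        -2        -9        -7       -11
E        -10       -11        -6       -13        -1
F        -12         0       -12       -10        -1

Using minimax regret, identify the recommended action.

C

Column bests: 1 rival=-1, 2 rivals=0, 3 rivals=0, 4 rivals=-1, 6 rivals=-1.
A regrets: 0, 3, 0, 10, 2 → max 10
B regrets: 9, 4, 6, 0, 11 → max 11
C regrets: 2, 5, 2, 5, 8 → max 8
D regrets: 3, 2, 9, 6, 10 → max 10
E regrets: 9, 11, 6, 12, 0 → max 12
F regrets: 11, 0, 12, 9, 0 → max 12
Smallest max regret = 8 → C.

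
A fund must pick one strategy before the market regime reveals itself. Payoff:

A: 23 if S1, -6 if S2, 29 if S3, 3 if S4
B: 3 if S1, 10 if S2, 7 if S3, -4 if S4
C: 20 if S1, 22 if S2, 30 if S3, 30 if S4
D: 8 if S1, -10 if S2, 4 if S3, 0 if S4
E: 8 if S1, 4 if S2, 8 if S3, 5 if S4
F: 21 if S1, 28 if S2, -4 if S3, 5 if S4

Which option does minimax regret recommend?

Column bests: S1=23, S2=28, S3=30, S4=30.
A regrets: 0, 34, 1, 27 → max 34
B regrets: 20, 18, 23, 34 → max 34
C regrets: 3, 6, 0, 0 → max 6
D regrets: 15, 38, 26, 30 → max 38
E regrets: 15, 24, 22, 25 → max 25
F regrets: 2, 0, 34, 25 → max 34
Smallest max regret = 6 → C.

C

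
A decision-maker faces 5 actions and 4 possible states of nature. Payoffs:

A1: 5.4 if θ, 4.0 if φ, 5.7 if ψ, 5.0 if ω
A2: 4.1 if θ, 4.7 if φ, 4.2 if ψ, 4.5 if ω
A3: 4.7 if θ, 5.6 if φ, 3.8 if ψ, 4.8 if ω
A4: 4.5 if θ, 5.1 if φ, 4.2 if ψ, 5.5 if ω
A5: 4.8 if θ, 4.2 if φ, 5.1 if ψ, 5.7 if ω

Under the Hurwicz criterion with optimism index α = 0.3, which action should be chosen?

A5

A1: 0.3·5.7 + 0.7·4.0 = 4.51
A2: 0.3·4.7 + 0.7·4.1 = 4.28
A3: 0.3·5.6 + 0.7·3.8 = 4.34
A4: 0.3·5.5 + 0.7·4.2 = 4.59
A5: 0.3·5.7 + 0.7·4.2 = 4.65
Highest Hurwicz score = 4.65 → A5.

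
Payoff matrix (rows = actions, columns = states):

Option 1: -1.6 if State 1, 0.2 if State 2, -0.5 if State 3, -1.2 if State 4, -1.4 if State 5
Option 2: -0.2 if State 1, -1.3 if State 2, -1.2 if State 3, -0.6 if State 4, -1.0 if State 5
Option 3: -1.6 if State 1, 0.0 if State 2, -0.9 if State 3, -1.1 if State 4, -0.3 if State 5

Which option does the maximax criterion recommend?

Row maxima: Option 1=0.2, Option 2=-0.2, Option 3=0.0
Best best-case = 0.2 → Option 1.

Option 1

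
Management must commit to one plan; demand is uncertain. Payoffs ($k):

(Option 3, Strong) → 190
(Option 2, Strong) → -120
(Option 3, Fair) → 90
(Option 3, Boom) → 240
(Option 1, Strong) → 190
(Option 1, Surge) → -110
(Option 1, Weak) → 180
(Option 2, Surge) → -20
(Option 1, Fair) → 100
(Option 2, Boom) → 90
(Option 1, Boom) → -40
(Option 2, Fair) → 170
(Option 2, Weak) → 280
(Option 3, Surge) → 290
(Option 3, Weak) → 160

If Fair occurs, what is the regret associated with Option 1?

70

Best payoff under Fair is 170.
Regret = 170 − 100 = 70.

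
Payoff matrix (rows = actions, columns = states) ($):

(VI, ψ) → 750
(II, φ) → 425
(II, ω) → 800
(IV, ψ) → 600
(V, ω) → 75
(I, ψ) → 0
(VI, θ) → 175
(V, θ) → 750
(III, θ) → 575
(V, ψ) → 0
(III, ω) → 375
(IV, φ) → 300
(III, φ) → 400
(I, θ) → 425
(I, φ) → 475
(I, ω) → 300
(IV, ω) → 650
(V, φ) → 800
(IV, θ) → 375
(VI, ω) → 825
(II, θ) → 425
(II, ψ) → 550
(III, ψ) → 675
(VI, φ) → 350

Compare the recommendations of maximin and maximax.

maximin → II; maximax → VI (disagree)

Row minima: I=0, II=425, III=375, IV=300, V=0, VI=175
Best worst-case = 425 → II.
Row maxima: I=475, II=800, III=675, IV=650, V=800, VI=825
Best best-case = 825 → VI.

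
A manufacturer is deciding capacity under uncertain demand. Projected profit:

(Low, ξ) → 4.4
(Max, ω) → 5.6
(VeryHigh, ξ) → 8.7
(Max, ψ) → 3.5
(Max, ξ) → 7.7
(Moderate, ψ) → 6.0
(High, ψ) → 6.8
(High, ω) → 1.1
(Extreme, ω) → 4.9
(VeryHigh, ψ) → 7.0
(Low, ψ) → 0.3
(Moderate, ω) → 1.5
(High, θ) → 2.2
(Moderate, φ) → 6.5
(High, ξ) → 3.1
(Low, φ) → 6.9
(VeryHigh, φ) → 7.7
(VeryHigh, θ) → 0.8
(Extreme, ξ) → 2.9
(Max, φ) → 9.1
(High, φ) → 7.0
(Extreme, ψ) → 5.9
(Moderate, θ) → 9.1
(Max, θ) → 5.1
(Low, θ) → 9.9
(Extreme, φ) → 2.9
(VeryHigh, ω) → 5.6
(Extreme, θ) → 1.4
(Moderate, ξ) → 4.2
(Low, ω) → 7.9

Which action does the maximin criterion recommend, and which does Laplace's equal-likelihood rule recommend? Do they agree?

maximin → Max; laplace → Max (agree)

Row minima: Low=0.3, Moderate=1.5, High=1.1, VeryHigh=0.8, Extreme=1.4, Max=3.5
Best worst-case = 3.5 → Max.
Row averages: Low=5.88, Moderate=5.46, High=4.04, VeryHigh=5.96, Extreme=3.6, Max=6.2
Highest average = 6.2 → Max.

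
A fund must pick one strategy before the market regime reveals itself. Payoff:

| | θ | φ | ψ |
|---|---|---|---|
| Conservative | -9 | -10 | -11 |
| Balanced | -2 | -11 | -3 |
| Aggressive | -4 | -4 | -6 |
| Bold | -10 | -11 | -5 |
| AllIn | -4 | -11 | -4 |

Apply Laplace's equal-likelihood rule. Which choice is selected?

Aggressive

Row averages: Conservative=-10, Balanced=-16/3, Aggressive=-14/3, Bold=-26/3, AllIn=-19/3
Highest average = -14/3 → Aggressive.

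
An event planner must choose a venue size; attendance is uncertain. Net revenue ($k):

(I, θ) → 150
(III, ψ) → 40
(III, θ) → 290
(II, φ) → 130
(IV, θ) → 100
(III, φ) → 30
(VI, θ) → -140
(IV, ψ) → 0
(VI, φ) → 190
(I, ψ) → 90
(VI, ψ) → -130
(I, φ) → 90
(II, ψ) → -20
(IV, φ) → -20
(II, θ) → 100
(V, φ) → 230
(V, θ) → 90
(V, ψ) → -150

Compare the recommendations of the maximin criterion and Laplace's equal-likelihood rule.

maximin → I; laplace → III (disagree)

Row minima: I=90, II=-20, III=30, IV=-20, V=-150, VI=-140
Best worst-case = 90 → I.
Row averages: I=110, II=70, III=120, IV=80/3, V=170/3, VI=-80/3
Highest average = 120 → III.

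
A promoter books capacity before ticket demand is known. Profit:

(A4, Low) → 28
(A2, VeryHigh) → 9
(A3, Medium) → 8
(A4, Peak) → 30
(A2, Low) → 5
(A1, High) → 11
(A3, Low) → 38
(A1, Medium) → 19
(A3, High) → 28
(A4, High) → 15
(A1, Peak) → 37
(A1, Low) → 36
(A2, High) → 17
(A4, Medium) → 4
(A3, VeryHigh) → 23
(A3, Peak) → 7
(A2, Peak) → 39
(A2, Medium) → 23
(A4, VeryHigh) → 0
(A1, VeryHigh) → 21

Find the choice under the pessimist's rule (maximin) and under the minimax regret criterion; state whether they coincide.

maximin → A1; minimax regret → A1 (agree)

Row minima: A1=11, A2=5, A3=7, A4=0
Best worst-case = 11 → A1.
Column bests: Low=38, Medium=23, High=28, VeryHigh=23, Peak=39.
A1 regrets: 2, 4, 17, 2, 2 → max 17
A2 regrets: 33, 0, 11, 14, 0 → max 33
A3 regrets: 0, 15, 0, 0, 32 → max 32
A4 regrets: 10, 19, 13, 23, 9 → max 23
Smallest max regret = 17 → A1.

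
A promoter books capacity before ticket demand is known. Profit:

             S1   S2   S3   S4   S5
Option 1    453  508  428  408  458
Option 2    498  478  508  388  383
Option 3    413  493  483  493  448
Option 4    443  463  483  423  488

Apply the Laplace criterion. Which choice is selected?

Option 3

Row averages: Option 1=451, Option 2=451, Option 3=466, Option 4=460
Highest average = 466 → Option 3.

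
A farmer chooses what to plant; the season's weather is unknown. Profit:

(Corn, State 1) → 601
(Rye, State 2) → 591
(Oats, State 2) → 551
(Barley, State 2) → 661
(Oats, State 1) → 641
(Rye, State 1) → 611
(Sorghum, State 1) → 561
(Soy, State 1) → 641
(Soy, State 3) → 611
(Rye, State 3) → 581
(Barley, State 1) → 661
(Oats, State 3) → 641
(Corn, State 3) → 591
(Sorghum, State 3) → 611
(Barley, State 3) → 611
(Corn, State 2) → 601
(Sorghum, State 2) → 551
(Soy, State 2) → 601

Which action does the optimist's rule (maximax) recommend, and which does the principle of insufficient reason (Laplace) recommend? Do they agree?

maximax → Barley; laplace → Barley (agree)

Row maxima: Soy=641, Sorghum=611, Oats=641, Rye=611, Corn=601, Barley=661
Best best-case = 661 → Barley.
Row averages: Soy=1853/3, Sorghum=1723/3, Oats=611, Rye=1783/3, Corn=1793/3, Barley=1933/3
Highest average = 1933/3 → Barley.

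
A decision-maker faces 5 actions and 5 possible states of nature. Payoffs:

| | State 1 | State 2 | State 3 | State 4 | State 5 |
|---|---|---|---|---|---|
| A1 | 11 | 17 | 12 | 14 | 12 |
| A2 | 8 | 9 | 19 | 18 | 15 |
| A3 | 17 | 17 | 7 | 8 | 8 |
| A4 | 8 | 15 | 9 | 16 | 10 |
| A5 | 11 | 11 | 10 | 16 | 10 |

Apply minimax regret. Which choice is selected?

Column bests: State 1=17, State 2=17, State 3=19, State 4=18, State 5=15.
A1 regrets: 6, 0, 7, 4, 3 → max 7
A2 regrets: 9, 8, 0, 0, 0 → max 9
A3 regrets: 0, 0, 12, 10, 7 → max 12
A4 regrets: 9, 2, 10, 2, 5 → max 10
A5 regrets: 6, 6, 9, 2, 5 → max 9
Smallest max regret = 7 → A1.

A1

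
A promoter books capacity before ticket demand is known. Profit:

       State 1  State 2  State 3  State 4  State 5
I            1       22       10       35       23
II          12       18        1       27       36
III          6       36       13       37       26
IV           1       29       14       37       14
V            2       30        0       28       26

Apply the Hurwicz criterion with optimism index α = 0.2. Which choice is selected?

I: 0.2·35 + 0.8·1 = 7.8
II: 0.2·36 + 0.8·1 = 8
III: 0.2·37 + 0.8·6 = 12.2
IV: 0.2·37 + 0.8·1 = 8.2
V: 0.2·30 + 0.8·0 = 6
Highest Hurwicz score = 12.2 → III.

III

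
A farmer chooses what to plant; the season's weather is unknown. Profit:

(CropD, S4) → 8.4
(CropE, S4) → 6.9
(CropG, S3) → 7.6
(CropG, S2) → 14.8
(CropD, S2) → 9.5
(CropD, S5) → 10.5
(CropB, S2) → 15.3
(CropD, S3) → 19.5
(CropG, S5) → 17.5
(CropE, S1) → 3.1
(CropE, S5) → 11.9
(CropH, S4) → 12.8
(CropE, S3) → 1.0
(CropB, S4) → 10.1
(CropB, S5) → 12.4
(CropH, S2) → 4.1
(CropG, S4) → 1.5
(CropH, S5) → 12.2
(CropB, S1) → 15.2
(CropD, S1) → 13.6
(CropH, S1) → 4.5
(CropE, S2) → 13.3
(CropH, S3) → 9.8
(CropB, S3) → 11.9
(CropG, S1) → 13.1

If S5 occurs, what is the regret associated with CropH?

5.3

Best payoff under S5 is 17.5.
Regret = 17.5 − 12.2 = 5.3.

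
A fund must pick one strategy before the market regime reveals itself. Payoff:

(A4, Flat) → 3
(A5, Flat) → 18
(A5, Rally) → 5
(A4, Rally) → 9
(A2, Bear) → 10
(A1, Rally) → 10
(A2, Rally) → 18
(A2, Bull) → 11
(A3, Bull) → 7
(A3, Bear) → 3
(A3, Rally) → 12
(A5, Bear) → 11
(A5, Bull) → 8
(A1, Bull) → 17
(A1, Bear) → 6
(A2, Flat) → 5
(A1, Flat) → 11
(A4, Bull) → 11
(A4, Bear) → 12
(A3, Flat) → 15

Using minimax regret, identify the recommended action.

A1

Column bests: Bear=12, Flat=18, Bull=17, Rally=18.
A1 regrets: 6, 7, 0, 8 → max 8
A2 regrets: 2, 13, 6, 0 → max 13
A3 regrets: 9, 3, 10, 6 → max 10
A4 regrets: 0, 15, 6, 9 → max 15
A5 regrets: 1, 0, 9, 13 → max 13
Smallest max regret = 8 → A1.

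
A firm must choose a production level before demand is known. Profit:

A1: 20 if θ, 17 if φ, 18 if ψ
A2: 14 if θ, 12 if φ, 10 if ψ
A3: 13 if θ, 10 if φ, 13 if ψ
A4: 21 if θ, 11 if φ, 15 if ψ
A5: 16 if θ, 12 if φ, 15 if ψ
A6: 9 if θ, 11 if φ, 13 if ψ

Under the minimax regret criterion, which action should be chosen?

Column bests: θ=21, φ=17, ψ=18.
A1 regrets: 1, 0, 0 → max 1
A2 regrets: 7, 5, 8 → max 8
A3 regrets: 8, 7, 5 → max 8
A4 regrets: 0, 6, 3 → max 6
A5 regrets: 5, 5, 3 → max 5
A6 regrets: 12, 6, 5 → max 12
Smallest max regret = 1 → A1.

A1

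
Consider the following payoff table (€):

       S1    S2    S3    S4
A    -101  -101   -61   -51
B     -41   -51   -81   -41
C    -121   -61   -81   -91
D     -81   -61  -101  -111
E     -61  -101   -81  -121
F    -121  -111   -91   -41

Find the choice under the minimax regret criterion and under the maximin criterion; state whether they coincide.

minimax regret → B; maximin → B (agree)

Column bests: S1=-41, S2=-51, S3=-61, S4=-41.
A regrets: 60, 50, 0, 10 → max 60
B regrets: 0, 0, 20, 0 → max 20
C regrets: 80, 10, 20, 50 → max 80
D regrets: 40, 10, 40, 70 → max 70
E regrets: 20, 50, 20, 80 → max 80
F regrets: 80, 60, 30, 0 → max 80
Smallest max regret = 20 → B.
Row minima: A=-101, B=-81, C=-121, D=-111, E=-121, F=-121
Best worst-case = -81 → B.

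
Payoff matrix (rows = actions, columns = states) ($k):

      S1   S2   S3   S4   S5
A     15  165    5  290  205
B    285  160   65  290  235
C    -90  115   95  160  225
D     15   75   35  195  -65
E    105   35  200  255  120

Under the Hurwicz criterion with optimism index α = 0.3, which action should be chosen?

A: 0.3·290 + 0.7·5 = 90.5
B: 0.3·290 + 0.7·65 = 132.5
C: 0.3·225 + 0.7·(-90) = 4.5
D: 0.3·195 + 0.7·(-65) = 13
E: 0.3·255 + 0.7·35 = 101
Highest Hurwicz score = 132.5 → B.

B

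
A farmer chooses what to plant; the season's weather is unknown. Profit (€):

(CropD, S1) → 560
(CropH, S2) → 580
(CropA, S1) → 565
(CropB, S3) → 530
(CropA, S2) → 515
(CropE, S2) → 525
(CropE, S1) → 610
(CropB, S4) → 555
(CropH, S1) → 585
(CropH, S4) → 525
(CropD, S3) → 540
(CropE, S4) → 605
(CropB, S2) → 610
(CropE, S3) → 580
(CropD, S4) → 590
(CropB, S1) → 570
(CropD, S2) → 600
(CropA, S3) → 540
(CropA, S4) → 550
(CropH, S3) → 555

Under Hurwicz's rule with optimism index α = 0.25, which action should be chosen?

CropD: 0.25·600 + 0.75·540 = 555
CropE: 0.25·610 + 0.75·525 = 546.25
CropH: 0.25·585 + 0.75·525 = 540
CropB: 0.25·610 + 0.75·530 = 550
CropA: 0.25·565 + 0.75·515 = 527.5
Highest Hurwicz score = 555 → CropD.

CropD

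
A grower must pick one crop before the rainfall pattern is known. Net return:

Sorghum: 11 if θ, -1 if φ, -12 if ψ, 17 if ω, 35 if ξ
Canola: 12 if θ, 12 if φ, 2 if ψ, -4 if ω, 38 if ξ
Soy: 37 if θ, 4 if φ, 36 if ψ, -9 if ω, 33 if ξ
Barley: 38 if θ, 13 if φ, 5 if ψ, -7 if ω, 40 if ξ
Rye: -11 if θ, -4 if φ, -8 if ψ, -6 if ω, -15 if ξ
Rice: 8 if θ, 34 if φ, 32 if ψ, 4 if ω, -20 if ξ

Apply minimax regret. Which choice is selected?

Column bests: θ=38, φ=34, ψ=36, ω=17, ξ=40.
Sorghum regrets: 27, 35, 48, 0, 5 → max 48
Canola regrets: 26, 22, 34, 21, 2 → max 34
Soy regrets: 1, 30, 0, 26, 7 → max 30
Barley regrets: 0, 21, 31, 24, 0 → max 31
Rye regrets: 49, 38, 44, 23, 55 → max 55
Rice regrets: 30, 0, 4, 13, 60 → max 60
Smallest max regret = 30 → Soy.

Soy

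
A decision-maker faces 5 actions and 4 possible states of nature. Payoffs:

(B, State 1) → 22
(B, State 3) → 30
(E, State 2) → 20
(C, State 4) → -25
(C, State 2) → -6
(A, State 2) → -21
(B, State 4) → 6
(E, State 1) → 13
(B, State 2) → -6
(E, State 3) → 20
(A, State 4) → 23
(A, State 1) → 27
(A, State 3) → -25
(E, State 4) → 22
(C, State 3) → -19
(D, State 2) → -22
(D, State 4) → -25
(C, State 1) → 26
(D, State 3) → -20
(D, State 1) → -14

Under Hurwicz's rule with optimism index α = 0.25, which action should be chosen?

E

A: 0.25·27 + 0.75·(-25) = -12
B: 0.25·30 + 0.75·(-6) = 3
C: 0.25·26 + 0.75·(-25) = -12.25
D: 0.25·(-14) + 0.75·(-25) = -22.25
E: 0.25·22 + 0.75·13 = 15.25
Highest Hurwicz score = 15.25 → E.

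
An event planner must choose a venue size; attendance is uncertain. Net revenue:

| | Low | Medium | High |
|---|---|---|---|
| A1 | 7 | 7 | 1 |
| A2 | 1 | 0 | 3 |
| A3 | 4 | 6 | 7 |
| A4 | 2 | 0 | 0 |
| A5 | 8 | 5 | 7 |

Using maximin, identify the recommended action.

A5

Row minima: A1=1, A2=0, A3=4, A4=0, A5=5
Best worst-case = 5 → A5.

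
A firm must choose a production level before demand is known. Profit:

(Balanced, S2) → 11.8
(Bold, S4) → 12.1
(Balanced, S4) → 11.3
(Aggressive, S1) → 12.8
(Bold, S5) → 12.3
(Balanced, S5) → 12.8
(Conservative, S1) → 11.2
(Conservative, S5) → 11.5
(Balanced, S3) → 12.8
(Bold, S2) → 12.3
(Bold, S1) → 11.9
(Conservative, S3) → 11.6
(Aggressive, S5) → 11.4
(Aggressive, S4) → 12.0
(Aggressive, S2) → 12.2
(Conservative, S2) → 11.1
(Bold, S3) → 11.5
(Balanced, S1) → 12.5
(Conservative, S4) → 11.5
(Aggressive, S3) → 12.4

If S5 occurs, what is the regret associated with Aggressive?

Best payoff under S5 is 12.8.
Regret = 12.8 − 11.4 = 1.4.

1.4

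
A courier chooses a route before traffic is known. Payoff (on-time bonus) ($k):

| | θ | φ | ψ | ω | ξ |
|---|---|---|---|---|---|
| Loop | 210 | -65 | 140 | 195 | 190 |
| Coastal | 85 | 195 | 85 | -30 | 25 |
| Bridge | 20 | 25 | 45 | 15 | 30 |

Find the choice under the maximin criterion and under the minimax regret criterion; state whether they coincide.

maximin → Bridge; minimax regret → Bridge (agree)

Row minima: Loop=-65, Coastal=-30, Bridge=15
Best worst-case = 15 → Bridge.
Column bests: θ=210, φ=195, ψ=140, ω=195, ξ=190.
Loop regrets: 0, 260, 0, 0, 0 → max 260
Coastal regrets: 125, 0, 55, 225, 165 → max 225
Bridge regrets: 190, 170, 95, 180, 160 → max 190
Smallest max regret = 190 → Bridge.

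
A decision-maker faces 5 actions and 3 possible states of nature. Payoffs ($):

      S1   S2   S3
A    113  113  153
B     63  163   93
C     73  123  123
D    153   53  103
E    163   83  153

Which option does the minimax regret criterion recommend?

Column bests: S1=163, S2=163, S3=153.
A regrets: 50, 50, 0 → max 50
B regrets: 100, 0, 60 → max 100
C regrets: 90, 40, 30 → max 90
D regrets: 10, 110, 50 → max 110
E regrets: 0, 80, 0 → max 80
Smallest max regret = 50 → A.

A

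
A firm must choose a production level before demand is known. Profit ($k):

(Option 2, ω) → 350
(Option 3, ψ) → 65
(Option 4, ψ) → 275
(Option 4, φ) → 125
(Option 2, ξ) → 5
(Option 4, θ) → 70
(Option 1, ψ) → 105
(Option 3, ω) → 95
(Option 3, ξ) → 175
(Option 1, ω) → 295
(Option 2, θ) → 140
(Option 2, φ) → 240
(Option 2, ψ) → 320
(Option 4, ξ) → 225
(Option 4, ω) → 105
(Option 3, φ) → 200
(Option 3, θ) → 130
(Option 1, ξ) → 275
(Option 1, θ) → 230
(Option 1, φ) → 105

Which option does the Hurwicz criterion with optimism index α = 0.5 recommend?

Option 1

Option 1: 0.5·295 + 0.5·105 = 200
Option 2: 0.5·350 + 0.5·5 = 177.5
Option 3: 0.5·200 + 0.5·65 = 132.5
Option 4: 0.5·275 + 0.5·70 = 172.5
Highest Hurwicz score = 200 → Option 1.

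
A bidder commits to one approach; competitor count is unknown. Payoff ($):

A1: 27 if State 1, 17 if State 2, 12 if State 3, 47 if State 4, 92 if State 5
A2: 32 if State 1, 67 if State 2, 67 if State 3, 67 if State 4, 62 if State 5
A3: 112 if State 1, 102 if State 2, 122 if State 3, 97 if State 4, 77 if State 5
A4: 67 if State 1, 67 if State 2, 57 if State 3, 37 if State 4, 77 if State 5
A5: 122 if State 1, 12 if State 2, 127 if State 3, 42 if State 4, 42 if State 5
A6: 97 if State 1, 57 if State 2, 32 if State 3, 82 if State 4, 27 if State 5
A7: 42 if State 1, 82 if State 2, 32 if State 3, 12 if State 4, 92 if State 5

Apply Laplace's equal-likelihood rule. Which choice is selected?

Row averages: A1=39, A2=59, A3=102, A4=61, A5=69, A6=59, A7=52
Highest average = 102 → A3.

A3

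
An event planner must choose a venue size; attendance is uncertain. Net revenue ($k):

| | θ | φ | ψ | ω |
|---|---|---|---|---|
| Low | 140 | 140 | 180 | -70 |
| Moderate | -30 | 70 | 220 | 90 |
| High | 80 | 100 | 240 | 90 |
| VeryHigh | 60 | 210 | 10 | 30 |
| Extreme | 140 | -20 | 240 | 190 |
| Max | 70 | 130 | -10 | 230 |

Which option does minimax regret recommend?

High

Column bests: θ=140, φ=210, ψ=240, ω=230.
Low regrets: 0, 70, 60, 300 → max 300
Moderate regrets: 170, 140, 20, 140 → max 170
High regrets: 60, 110, 0, 140 → max 140
VeryHigh regrets: 80, 0, 230, 200 → max 230
Extreme regrets: 0, 230, 0, 40 → max 230
Max regrets: 70, 80, 250, 0 → max 250
Smallest max regret = 140 → High.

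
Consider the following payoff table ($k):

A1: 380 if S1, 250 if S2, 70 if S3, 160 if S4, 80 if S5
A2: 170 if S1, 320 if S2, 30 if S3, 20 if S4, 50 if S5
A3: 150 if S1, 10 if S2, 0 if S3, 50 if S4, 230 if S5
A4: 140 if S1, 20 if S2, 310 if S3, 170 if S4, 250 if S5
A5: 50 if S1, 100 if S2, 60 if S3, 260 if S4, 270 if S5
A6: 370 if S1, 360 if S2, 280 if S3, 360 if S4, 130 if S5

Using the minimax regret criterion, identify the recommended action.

A6

Column bests: S1=380, S2=360, S3=310, S4=360, S5=270.
A1 regrets: 0, 110, 240, 200, 190 → max 240
A2 regrets: 210, 40, 280, 340, 220 → max 340
A3 regrets: 230, 350, 310, 310, 40 → max 350
A4 regrets: 240, 340, 0, 190, 20 → max 340
A5 regrets: 330, 260, 250, 100, 0 → max 330
A6 regrets: 10, 0, 30, 0, 140 → max 140
Smallest max regret = 140 → A6.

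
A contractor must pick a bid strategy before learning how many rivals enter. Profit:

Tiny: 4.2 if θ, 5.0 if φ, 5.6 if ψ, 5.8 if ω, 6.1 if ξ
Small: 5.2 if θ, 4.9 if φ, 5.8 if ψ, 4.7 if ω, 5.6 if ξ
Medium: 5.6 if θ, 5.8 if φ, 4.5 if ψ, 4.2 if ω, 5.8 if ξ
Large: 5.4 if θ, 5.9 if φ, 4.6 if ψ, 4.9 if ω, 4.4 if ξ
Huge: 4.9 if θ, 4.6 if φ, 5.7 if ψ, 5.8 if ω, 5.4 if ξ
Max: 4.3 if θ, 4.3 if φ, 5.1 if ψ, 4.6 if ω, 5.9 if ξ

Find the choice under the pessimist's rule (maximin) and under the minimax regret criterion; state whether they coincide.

Row minima: Tiny=4.2, Small=4.7, Medium=4.2, Large=4.4, Huge=4.6, Max=4.3
Best worst-case = 4.7 → Small.
Column bests: θ=5.6, φ=5.9, ψ=5.8, ω=5.8, ξ=6.1.
Tiny regrets: 1.4, 0.9, 0.2, 0.0, 0.0 → max 1.4
Small regrets: 0.4, 1.0, 0.0, 1.1, 0.5 → max 1.1
Medium regrets: 0.0, 0.1, 1.3, 1.6, 0.3 → max 1.6
Large regrets: 0.2, 0.0, 1.2, 0.9, 1.7 → max 1.7
Huge regrets: 0.7, 1.3, 0.1, 0.0, 0.7 → max 1.3
Max regrets: 1.3, 1.6, 0.7, 1.2, 0.2 → max 1.6
Smallest max regret = 1.1 → Small.

maximin → Small; minimax regret → Small (agree)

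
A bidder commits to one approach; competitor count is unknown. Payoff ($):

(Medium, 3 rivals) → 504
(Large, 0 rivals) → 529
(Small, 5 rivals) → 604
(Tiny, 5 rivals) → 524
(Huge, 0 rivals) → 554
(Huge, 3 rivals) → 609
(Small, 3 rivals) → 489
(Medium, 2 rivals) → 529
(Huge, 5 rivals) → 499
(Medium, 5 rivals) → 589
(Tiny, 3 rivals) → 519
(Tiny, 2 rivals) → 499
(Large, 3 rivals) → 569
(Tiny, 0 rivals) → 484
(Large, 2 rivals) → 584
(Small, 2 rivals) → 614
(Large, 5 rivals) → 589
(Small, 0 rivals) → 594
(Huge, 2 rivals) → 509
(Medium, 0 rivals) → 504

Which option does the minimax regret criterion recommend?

Large

Column bests: 0 rivals=594, 2 rivals=614, 3 rivals=609, 5 rivals=604.
Tiny regrets: 110, 115, 90, 80 → max 115
Small regrets: 0, 0, 120, 0 → max 120
Medium regrets: 90, 85, 105, 15 → max 105
Large regrets: 65, 30, 40, 15 → max 65
Huge regrets: 40, 105, 0, 105 → max 105
Smallest max regret = 65 → Large.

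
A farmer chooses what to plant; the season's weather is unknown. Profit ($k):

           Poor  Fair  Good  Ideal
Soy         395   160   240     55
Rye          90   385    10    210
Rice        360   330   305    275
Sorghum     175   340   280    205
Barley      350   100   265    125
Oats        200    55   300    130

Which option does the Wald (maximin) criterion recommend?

Row minima: Soy=55, Rye=10, Rice=275, Sorghum=175, Barley=100, Oats=55
Best worst-case = 275 → Rice.

Rice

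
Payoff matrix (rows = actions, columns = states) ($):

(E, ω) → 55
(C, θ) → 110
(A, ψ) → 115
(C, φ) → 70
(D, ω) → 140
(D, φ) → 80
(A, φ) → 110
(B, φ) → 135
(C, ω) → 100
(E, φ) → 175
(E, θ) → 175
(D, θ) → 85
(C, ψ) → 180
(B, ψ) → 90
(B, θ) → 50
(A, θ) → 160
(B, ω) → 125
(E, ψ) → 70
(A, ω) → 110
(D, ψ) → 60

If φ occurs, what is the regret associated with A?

Best payoff under φ is 175.
Regret = 175 − 110 = 65.

65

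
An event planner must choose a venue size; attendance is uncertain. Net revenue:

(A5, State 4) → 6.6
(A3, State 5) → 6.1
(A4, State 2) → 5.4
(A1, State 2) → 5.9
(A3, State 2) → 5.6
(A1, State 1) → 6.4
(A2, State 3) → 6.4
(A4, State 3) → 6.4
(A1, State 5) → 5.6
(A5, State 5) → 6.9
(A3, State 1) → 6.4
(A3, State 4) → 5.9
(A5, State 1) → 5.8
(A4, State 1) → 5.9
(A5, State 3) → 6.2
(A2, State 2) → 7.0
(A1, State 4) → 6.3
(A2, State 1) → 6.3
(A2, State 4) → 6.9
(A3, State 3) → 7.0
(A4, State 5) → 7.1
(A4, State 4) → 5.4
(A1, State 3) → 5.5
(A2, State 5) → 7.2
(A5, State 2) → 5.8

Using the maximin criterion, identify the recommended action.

A2

Row minima: A1=5.5, A2=6.3, A3=5.6, A4=5.4, A5=5.8
Best worst-case = 6.3 → A2.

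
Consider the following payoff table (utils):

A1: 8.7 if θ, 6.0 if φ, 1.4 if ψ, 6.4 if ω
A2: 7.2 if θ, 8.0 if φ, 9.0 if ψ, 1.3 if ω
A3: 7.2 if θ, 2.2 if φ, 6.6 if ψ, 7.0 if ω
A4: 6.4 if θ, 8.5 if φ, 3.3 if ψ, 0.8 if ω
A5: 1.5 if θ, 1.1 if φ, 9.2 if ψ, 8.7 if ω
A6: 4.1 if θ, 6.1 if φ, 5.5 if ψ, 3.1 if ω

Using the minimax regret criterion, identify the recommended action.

Column bests: θ=8.7, φ=8.5, ψ=9.2, ω=8.7.
A1 regrets: 0.0, 2.5, 7.8, 2.3 → max 7.8
A2 regrets: 1.5, 0.5, 0.2, 7.4 → max 7.4
A3 regrets: 1.5, 6.3, 2.6, 1.7 → max 6.3
A4 regrets: 2.3, 0.0, 5.9, 7.9 → max 7.9
A5 regrets: 7.2, 7.4, 0.0, 0.0 → max 7.4
A6 regrets: 4.6, 2.4, 3.7, 5.6 → max 5.6
Smallest max regret = 5.6 → A6.

A6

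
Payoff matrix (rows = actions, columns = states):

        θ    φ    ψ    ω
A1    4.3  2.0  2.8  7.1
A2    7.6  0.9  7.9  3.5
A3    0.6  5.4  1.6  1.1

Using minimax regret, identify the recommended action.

Column bests: θ=7.6, φ=5.4, ψ=7.9, ω=7.1.
A1 regrets: 3.3, 3.4, 5.1, 0.0 → max 5.1
A2 regrets: 0.0, 4.5, 0.0, 3.6 → max 4.5
A3 regrets: 7.0, 0.0, 6.3, 6.0 → max 7.0
Smallest max regret = 4.5 → A2.

A2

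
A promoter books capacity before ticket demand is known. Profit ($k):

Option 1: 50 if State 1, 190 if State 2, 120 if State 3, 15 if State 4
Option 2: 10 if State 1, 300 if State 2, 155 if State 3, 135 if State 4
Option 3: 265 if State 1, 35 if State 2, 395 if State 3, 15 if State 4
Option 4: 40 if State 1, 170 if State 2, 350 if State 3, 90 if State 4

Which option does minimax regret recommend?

Column bests: State 1=265, State 2=300, State 3=395, State 4=135.
Option 1 regrets: 215, 110, 275, 120 → max 275
Option 2 regrets: 255, 0, 240, 0 → max 255
Option 3 regrets: 0, 265, 0, 120 → max 265
Option 4 regrets: 225, 130, 45, 45 → max 225
Smallest max regret = 225 → Option 4.

Option 4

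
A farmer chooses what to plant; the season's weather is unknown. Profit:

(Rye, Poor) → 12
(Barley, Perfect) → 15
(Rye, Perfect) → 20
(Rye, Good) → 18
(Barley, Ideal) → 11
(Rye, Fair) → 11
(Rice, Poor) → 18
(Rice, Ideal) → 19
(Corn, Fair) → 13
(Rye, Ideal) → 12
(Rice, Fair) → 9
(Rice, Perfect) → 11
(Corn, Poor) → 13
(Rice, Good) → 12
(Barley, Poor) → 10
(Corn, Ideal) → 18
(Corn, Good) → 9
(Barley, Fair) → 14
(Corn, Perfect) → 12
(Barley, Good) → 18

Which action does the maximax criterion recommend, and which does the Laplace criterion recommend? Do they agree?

Row maxima: Corn=18, Rice=19, Rye=20, Barley=18
Best best-case = 20 → Rye.
Row averages: Corn=13, Rice=13.8, Rye=14.6, Barley=13.6
Highest average = 14.6 → Rye.

maximax → Rye; laplace → Rye (agree)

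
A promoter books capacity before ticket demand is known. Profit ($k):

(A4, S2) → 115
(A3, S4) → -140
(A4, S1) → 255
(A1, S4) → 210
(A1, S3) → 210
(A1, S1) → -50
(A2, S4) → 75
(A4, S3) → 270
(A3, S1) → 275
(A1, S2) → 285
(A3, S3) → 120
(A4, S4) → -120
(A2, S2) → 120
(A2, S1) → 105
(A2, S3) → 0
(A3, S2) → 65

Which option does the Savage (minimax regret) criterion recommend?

Column bests: S1=275, S2=285, S3=270, S4=210.
A1 regrets: 325, 0, 60, 0 → max 325
A2 regrets: 170, 165, 270, 135 → max 270
A3 regrets: 0, 220, 150, 350 → max 350
A4 regrets: 20, 170, 0, 330 → max 330
Smallest max regret = 270 → A2.

A2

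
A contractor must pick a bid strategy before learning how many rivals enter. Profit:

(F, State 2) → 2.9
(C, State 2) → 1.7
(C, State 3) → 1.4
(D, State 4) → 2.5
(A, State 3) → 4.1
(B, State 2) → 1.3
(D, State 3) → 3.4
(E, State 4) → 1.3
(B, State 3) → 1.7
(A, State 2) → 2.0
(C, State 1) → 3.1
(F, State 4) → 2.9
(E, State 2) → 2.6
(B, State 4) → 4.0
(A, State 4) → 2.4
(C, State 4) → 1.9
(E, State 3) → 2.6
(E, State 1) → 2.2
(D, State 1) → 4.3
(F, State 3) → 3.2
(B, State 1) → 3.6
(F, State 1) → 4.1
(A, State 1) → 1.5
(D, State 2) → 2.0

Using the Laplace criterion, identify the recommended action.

F

Row averages: A=2.5, B=2.65, C=2.025, D=3.05, E=2.175, F=3.275
Highest average = 3.275 → F.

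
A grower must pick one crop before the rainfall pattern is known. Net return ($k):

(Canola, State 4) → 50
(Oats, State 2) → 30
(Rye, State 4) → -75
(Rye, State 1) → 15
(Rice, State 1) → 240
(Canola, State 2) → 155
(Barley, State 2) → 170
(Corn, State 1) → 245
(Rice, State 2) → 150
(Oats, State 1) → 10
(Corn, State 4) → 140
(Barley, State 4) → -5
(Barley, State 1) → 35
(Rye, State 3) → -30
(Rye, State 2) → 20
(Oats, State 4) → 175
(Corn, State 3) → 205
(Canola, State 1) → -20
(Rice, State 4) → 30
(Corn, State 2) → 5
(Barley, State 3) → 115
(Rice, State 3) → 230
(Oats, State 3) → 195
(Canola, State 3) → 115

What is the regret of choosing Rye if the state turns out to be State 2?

150

Best payoff under State 2 is 170.
Regret = 170 − 20 = 150.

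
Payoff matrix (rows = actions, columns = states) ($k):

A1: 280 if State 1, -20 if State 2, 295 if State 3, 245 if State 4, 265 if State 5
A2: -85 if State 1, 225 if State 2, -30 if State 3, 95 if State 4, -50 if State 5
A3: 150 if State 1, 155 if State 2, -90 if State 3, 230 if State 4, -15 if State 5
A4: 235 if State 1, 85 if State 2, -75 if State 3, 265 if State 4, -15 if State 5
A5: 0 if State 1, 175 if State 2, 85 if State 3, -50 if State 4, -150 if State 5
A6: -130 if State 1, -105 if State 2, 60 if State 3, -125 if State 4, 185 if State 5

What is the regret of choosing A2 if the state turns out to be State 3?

325

Best payoff under State 3 is 295.
Regret = 295 − (-30) = 325.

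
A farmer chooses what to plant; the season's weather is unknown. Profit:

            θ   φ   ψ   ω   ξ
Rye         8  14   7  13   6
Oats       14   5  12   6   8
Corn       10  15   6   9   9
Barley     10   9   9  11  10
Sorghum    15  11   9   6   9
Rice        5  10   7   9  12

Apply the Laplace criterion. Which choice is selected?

Row averages: Rye=9.6, Oats=9, Corn=9.8, Barley=9.8, Sorghum=10, Rice=8.6
Highest average = 10 → Sorghum.

Sorghum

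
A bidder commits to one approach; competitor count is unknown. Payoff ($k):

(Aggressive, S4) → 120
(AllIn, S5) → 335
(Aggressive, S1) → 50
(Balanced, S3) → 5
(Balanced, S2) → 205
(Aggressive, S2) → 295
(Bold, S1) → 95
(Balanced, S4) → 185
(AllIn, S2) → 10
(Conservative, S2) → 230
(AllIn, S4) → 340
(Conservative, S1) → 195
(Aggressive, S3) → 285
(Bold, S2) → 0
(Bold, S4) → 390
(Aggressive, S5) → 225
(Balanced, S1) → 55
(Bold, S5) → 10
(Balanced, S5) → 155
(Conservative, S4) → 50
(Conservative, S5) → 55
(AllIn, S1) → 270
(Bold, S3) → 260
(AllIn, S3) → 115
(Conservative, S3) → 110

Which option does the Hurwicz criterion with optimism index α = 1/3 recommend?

Aggressive

Conservative: 1/3·230 + 2/3·50 = 110
Balanced: 1/3·205 + 2/3·5 = 215/3
Aggressive: 1/3·295 + 2/3·50 = 395/3
Bold: 1/3·390 + 2/3·0 = 130
AllIn: 1/3·340 + 2/3·10 = 120
Highest Hurwicz score = 395/3 → Aggressive.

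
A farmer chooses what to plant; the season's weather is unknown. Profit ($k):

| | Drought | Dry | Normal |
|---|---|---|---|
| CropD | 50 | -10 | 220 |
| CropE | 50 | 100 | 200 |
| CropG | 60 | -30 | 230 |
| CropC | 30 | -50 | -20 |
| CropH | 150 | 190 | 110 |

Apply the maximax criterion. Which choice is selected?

CropG

Row maxima: CropD=220, CropE=200, CropG=230, CropC=30, CropH=190
Best best-case = 230 → CropG.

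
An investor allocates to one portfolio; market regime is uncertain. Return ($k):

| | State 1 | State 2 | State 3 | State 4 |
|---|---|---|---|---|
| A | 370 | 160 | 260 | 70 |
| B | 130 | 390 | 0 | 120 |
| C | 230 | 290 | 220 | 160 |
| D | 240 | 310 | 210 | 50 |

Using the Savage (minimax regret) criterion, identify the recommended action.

D

Column bests: State 1=370, State 2=390, State 3=260, State 4=160.
A regrets: 0, 230, 0, 90 → max 230
B regrets: 240, 0, 260, 40 → max 260
C regrets: 140, 100, 40, 0 → max 140
D regrets: 130, 80, 50, 110 → max 130
Smallest max regret = 130 → D.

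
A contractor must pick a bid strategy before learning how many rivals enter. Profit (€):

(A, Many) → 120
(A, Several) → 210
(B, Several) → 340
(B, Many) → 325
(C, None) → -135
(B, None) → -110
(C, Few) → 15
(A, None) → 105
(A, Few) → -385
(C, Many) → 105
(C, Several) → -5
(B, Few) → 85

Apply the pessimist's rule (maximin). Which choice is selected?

B

Row minima: A=-385, B=-110, C=-135
Best worst-case = -110 → B.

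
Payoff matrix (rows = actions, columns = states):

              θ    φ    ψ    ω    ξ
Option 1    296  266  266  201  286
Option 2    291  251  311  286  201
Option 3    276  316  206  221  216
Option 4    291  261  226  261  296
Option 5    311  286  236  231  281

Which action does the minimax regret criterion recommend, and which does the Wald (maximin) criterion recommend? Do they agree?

Column bests: θ=311, φ=316, ψ=311, ω=286, ξ=296.
Option 1 regrets: 15, 50, 45, 85, 10 → max 85
Option 2 regrets: 20, 65, 0, 0, 95 → max 95
Option 3 regrets: 35, 0, 105, 65, 80 → max 105
Option 4 regrets: 20, 55, 85, 25, 0 → max 85
Option 5 regrets: 0, 30, 75, 55, 15 → max 75
Smallest max regret = 75 → Option 5.
Row minima: Option 1=201, Option 2=201, Option 3=206, Option 4=226, Option 5=231
Best worst-case = 231 → Option 5.

minimax regret → Option 5; maximin → Option 5 (agree)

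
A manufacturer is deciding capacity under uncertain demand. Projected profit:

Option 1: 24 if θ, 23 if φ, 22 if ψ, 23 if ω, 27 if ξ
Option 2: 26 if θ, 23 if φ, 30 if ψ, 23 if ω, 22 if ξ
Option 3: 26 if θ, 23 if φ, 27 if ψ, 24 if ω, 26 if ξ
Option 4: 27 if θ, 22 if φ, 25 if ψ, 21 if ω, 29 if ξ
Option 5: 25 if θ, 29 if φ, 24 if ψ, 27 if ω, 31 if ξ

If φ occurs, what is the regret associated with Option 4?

Best payoff under φ is 29.
Regret = 29 − 22 = 7.

7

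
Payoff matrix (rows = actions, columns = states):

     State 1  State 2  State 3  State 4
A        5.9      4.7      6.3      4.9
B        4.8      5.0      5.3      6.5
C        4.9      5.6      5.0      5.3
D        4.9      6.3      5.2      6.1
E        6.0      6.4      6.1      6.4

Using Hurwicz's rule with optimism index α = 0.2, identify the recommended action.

E

A: 0.2·6.3 + 0.8·4.7 = 5.02
B: 0.2·6.5 + 0.8·4.8 = 5.14
C: 0.2·5.6 + 0.8·4.9 = 5.04
D: 0.2·6.3 + 0.8·4.9 = 5.18
E: 0.2·6.4 + 0.8·6.0 = 6.08
Highest Hurwicz score = 6.08 → E.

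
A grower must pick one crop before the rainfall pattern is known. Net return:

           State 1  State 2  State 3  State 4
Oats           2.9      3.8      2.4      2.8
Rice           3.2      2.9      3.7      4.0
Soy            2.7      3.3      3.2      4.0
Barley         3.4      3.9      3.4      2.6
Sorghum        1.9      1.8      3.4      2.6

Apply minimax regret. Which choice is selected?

Column bests: State 1=3.4, State 2=3.9, State 3=3.7, State 4=4.0.
Oats regrets: 0.5, 0.1, 1.3, 1.2 → max 1.3
Rice regrets: 0.2, 1.0, 0.0, 0.0 → max 1.0
Soy regrets: 0.7, 0.6, 0.5, 0.0 → max 0.7
Barley regrets: 0.0, 0.0, 0.3, 1.4 → max 1.4
Sorghum regrets: 1.5, 2.1, 0.3, 1.4 → max 2.1
Smallest max regret = 0.7 → Soy.

Soy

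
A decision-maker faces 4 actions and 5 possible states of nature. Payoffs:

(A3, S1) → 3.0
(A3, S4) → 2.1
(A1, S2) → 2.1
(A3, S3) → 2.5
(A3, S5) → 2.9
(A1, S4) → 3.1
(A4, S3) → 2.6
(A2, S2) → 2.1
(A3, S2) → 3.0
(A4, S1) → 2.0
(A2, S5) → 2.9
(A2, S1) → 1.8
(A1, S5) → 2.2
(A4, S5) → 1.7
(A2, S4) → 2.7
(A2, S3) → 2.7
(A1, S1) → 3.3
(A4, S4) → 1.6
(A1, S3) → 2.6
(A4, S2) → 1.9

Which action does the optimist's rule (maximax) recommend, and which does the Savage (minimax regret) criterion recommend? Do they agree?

Row maxima: A1=3.3, A2=2.9, A3=3.0, A4=2.6
Best best-case = 3.3 → A1.
Column bests: S1=3.3, S2=3.0, S3=2.7, S4=3.1, S5=2.9.
A1 regrets: 0.0, 0.9, 0.1, 0.0, 0.7 → max 0.9
A2 regrets: 1.5, 0.9, 0.0, 0.4, 0.0 → max 1.5
A3 regrets: 0.3, 0.0, 0.2, 1.0, 0.0 → max 1.0
A4 regrets: 1.3, 1.1, 0.1, 1.5, 1.2 → max 1.5
Smallest max regret = 0.9 → A1.

maximax → A1; minimax regret → A1 (agree)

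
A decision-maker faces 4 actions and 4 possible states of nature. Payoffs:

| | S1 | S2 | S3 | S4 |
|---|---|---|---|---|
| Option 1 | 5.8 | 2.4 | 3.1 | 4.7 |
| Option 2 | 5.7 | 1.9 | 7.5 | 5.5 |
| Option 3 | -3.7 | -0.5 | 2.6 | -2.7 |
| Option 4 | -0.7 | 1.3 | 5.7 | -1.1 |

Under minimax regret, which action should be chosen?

Column bests: S1=5.8, S2=2.4, S3=7.5, S4=5.5.
Option 1 regrets: 0.0, 0.0, 4.4, 0.8 → max 4.4
Option 2 regrets: 0.1, 0.5, 0.0, 0.0 → max 0.5
Option 3 regrets: 9.5, 2.9, 4.9, 8.2 → max 9.5
Option 4 regrets: 6.5, 1.1, 1.8, 6.6 → max 6.6
Smallest max regret = 0.5 → Option 2.

Option 2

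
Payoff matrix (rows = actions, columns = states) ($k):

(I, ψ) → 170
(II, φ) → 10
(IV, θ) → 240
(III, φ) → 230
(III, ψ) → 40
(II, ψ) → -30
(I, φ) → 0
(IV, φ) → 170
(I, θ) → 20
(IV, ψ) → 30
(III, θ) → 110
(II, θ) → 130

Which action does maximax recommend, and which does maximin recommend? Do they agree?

Row maxima: I=170, II=130, III=230, IV=240
Best best-case = 240 → IV.
Row minima: I=0, II=-30, III=40, IV=30
Best worst-case = 40 → III.

maximax → IV; maximin → III (disagree)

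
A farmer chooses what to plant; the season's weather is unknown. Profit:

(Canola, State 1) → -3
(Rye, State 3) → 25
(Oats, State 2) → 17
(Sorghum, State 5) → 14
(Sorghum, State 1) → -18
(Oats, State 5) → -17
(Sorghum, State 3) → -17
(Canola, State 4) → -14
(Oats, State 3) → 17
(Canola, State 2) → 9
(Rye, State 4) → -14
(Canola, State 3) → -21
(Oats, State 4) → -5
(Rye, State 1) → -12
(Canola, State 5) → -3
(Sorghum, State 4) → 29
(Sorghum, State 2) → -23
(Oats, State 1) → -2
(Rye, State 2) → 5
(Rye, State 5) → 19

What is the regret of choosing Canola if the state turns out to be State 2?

Best payoff under State 2 is 17.
Regret = 17 − 9 = 8.

8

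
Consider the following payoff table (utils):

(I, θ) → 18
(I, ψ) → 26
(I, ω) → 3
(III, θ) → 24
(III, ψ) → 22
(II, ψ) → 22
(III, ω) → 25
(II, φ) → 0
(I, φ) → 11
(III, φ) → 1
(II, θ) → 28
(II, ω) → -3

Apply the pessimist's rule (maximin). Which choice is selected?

Row minima: I=3, II=-3, III=1
Best worst-case = 3 → I.

I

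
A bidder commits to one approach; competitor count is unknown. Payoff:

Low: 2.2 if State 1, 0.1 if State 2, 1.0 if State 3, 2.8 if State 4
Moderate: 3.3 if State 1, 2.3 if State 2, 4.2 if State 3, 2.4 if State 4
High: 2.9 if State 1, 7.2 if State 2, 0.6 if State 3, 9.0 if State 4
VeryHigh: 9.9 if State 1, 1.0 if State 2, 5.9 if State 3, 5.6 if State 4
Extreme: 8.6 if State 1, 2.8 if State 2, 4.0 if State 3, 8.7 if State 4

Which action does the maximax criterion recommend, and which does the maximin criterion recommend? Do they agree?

Row maxima: Low=2.8, Moderate=4.2, High=9.0, VeryHigh=9.9, Extreme=8.7
Best best-case = 9.9 → VeryHigh.
Row minima: Low=0.1, Moderate=2.3, High=0.6, VeryHigh=1.0, Extreme=2.8
Best worst-case = 2.8 → Extreme.

maximax → VeryHigh; maximin → Extreme (disagree)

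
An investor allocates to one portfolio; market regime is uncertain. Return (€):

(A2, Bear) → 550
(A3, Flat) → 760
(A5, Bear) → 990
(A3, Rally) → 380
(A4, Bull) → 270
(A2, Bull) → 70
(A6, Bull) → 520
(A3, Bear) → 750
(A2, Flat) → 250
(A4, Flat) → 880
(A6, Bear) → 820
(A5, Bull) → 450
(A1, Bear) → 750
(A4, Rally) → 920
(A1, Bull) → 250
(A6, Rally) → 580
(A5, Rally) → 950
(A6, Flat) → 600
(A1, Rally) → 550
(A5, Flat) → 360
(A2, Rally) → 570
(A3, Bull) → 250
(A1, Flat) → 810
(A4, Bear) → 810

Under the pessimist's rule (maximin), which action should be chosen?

A6

Row minima: A1=250, A2=70, A3=250, A4=270, A5=360, A6=520
Best worst-case = 520 → A6.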